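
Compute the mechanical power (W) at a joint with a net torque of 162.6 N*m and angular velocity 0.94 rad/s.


P = M * omega
P = 162.6 * 0.94
P = 152.8440


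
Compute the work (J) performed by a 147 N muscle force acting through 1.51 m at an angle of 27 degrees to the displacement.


W = F * d * cos(theta)
theta = 27 deg = 0.4712 rad
cos(theta) = 0.8910
W = 147 * 1.51 * 0.8910
W = 197.7767


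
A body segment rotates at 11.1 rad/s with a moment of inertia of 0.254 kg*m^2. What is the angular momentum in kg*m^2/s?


L = I * omega
L = 0.254 * 11.1
L = 2.8194


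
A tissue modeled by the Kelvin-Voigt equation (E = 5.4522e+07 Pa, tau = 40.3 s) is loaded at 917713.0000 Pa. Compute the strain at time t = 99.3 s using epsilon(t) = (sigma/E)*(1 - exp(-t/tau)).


epsilon(t) = (sigma/E) * (1 - exp(-t/tau))
sigma/E = 917713.0000 / 5.4522e+07 = 0.0168
exp(-t/tau) = exp(-99.3 / 40.3) = 0.0851
epsilon = 0.0168 * (1 - 0.0851)
epsilon = 0.0154


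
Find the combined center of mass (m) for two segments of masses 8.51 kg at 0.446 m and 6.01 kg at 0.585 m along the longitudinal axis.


COM = (m1*x1 + m2*x2) / (m1 + m2)
COM = (8.51*0.446 + 6.01*0.585) / (8.51 + 6.01)
Numerator = 7.3113
Denominator = 14.5200
COM = 0.5035


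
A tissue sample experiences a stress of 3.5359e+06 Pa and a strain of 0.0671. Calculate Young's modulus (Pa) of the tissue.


E = stress / strain
E = 3.5359e+06 / 0.0671
E = 5.2696e+07


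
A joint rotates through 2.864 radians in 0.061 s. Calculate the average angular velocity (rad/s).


omega = delta_theta / delta_t
omega = 2.864 / 0.061
omega = 46.9508


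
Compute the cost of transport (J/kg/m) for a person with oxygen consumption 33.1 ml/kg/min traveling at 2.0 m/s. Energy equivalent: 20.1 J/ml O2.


Power per kg = VO2 * 20.1 / 60
Power per kg = 33.1 * 20.1 / 60 = 11.0885 W/kg
Cost = power_per_kg / speed
Cost = 11.0885 / 2.0
Cost = 5.5443


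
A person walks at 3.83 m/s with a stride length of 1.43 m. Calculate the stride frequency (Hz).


f = v / stride_length
f = 3.83 / 1.43
f = 2.6783


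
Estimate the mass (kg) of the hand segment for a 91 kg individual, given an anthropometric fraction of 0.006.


m_segment = body_mass * fraction
m_segment = 91 * 0.006
m_segment = 0.5460


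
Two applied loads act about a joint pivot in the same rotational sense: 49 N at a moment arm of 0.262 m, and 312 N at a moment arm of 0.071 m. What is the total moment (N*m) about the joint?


M = F1 * d1 + F2 * d2
M = 49 * 0.262 + 312 * 0.071
M = 12.8380 + 22.1520
M = 34.9900


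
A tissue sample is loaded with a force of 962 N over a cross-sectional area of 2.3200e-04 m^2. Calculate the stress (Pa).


stress = F / A
stress = 962 / 2.3200e-04
stress = 4.1466e+06


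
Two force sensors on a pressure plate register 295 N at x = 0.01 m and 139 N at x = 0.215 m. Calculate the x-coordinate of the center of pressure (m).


COP_x = (F1*x1 + F2*x2) / (F1 + F2)
COP_x = (295*0.01 + 139*0.215) / (295 + 139)
Numerator = 32.8350
Denominator = 434
COP_x = 0.0757


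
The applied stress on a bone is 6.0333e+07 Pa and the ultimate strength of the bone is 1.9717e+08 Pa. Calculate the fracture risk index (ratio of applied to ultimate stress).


FRI = applied / ultimate
FRI = 6.0333e+07 / 1.9717e+08
FRI = 0.3060


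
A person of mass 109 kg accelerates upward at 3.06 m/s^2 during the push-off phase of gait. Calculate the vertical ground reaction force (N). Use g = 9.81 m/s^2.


GRF = m * (g + a)
GRF = 109 * (9.81 + 3.06)
GRF = 109 * 12.8700
GRF = 1402.8300


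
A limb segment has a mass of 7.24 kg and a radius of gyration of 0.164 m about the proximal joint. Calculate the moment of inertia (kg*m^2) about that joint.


I = m * k^2
I = 7.24 * 0.164^2
k^2 = 0.0269
I = 0.1947


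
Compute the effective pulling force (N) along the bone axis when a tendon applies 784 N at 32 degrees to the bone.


F_eff = F_tendon * cos(theta)
theta = 32 deg = 0.5585 rad
cos(theta) = 0.8480
F_eff = 784 * 0.8480
F_eff = 664.8697


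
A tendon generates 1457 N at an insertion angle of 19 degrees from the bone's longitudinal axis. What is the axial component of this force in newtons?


F_eff = F_tendon * cos(theta)
theta = 19 deg = 0.3316 rad
cos(theta) = 0.9455
F_eff = 1457 * 0.9455
F_eff = 1377.6206


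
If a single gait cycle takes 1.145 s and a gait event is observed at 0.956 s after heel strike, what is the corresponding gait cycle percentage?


pct = (event_time / cycle_time) * 100
pct = (0.956 / 1.145) * 100
ratio = 0.8349
pct = 83.4934


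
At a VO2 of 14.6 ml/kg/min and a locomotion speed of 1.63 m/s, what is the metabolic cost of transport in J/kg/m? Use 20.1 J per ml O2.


Power per kg = VO2 * 20.1 / 60
Power per kg = 14.6 * 20.1 / 60 = 4.8910 W/kg
Cost = power_per_kg / speed
Cost = 4.8910 / 1.63
Cost = 3.0006


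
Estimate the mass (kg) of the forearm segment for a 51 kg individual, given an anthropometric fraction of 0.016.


m_segment = body_mass * fraction
m_segment = 51 * 0.016
m_segment = 0.8160


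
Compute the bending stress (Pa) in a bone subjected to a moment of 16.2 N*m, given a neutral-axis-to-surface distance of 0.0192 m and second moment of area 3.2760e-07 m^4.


sigma = M * c / I
sigma = 16.2 * 0.0192 / 3.2760e-07
M * c = 0.3110
sigma = 949450.5495


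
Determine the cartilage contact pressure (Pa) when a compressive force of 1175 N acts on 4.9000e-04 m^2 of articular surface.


P = F / A
P = 1175 / 4.9000e-04
P = 2.3980e+06


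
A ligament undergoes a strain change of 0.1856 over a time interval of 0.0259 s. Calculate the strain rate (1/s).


strain_rate = delta_strain / delta_t
strain_rate = 0.1856 / 0.0259
strain_rate = 7.1660


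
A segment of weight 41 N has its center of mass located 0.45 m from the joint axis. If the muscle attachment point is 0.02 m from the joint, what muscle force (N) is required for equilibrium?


F_muscle = W * d_load / d_muscle
F_muscle = 41 * 0.45 / 0.02
Numerator = 18.4500
F_muscle = 922.5000


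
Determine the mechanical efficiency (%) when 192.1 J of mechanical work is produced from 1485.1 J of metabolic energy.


eta = (W_mech / E_meta) * 100
eta = (192.1 / 1485.1) * 100
ratio = 0.1294
eta = 12.9352


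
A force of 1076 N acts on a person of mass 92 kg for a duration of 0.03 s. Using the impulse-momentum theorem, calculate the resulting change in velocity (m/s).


J = F * dt = 1076 * 0.03 = 32.2800 N*s
delta_v = J / m
delta_v = 32.2800 / 92
delta_v = 0.3509


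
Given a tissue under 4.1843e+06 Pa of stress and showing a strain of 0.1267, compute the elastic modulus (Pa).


E = stress / strain
E = 4.1843e+06 / 0.1267
E = 3.3025e+07


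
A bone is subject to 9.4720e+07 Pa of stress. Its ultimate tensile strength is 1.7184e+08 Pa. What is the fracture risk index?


FRI = applied / ultimate
FRI = 9.4720e+07 / 1.7184e+08
FRI = 0.5512


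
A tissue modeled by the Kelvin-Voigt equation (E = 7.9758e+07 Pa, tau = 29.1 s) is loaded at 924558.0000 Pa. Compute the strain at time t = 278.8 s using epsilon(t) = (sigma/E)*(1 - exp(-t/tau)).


epsilon(t) = (sigma/E) * (1 - exp(-t/tau))
sigma/E = 924558.0000 / 7.9758e+07 = 0.0116
exp(-t/tau) = exp(-278.8 / 29.1) = 6.9045e-05
epsilon = 0.0116 * (1 - 6.9045e-05)
epsilon = 0.0116


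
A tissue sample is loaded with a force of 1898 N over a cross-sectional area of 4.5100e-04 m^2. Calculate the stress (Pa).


stress = F / A
stress = 1898 / 4.5100e-04
stress = 4.2084e+06


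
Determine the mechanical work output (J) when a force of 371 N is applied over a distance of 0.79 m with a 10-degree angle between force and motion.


W = F * d * cos(theta)
theta = 10 deg = 0.1745 rad
cos(theta) = 0.9848
W = 371 * 0.79 * 0.9848
W = 288.6373


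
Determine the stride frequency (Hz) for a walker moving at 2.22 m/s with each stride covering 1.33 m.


f = v / stride_length
f = 2.22 / 1.33
f = 1.6692


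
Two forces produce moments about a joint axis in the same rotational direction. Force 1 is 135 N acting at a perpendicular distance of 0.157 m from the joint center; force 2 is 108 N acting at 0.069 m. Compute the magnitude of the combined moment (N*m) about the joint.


M = F1 * d1 + F2 * d2
M = 135 * 0.157 + 108 * 0.069
M = 21.1950 + 7.4520
M = 28.6470


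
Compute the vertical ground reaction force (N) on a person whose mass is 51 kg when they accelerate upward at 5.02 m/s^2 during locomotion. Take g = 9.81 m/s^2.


GRF = m * (g + a)
GRF = 51 * (9.81 + 5.02)
GRF = 51 * 14.8300
GRF = 756.3300


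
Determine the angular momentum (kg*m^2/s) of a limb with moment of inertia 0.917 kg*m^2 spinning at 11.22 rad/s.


L = I * omega
L = 0.917 * 11.22
L = 10.2887


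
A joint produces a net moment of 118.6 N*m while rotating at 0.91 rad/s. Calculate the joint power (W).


P = M * omega
P = 118.6 * 0.91
P = 107.9260


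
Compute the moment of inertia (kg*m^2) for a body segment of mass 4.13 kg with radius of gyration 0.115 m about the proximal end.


I = m * k^2
I = 4.13 * 0.115^2
k^2 = 0.0132
I = 0.0546


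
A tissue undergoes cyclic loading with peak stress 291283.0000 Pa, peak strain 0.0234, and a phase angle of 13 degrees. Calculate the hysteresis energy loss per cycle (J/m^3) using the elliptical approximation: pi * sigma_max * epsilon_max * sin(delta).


E_loss = pi * sigma_max * epsilon_max * sin(delta)
delta = 13 deg = 0.2269 rad
sin(delta) = 0.2250
E_loss = pi * 291283.0000 * 0.0234 * 0.2250
E_loss = 4816.9141


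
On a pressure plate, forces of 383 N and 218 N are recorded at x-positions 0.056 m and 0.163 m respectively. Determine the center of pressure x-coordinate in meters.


COP_x = (F1*x1 + F2*x2) / (F1 + F2)
COP_x = (383*0.056 + 218*0.163) / (383 + 218)
Numerator = 56.9820
Denominator = 601
COP_x = 0.0948


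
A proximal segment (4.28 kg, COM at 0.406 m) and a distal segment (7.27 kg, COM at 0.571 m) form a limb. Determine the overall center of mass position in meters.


COM = (m1*x1 + m2*x2) / (m1 + m2)
COM = (4.28*0.406 + 7.27*0.571) / (4.28 + 7.27)
Numerator = 5.8888
Denominator = 11.5500
COM = 0.5099


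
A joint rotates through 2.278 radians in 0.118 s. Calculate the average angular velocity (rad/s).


omega = delta_theta / delta_t
omega = 2.278 / 0.118
omega = 19.3051


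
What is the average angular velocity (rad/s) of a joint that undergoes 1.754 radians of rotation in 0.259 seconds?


omega = delta_theta / delta_t
omega = 1.754 / 0.259
omega = 6.7722


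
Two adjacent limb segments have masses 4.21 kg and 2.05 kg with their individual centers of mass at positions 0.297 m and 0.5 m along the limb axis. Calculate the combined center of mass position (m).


COM = (m1*x1 + m2*x2) / (m1 + m2)
COM = (4.21*0.297 + 2.05*0.5) / (4.21 + 2.05)
Numerator = 2.2754
Denominator = 6.2600
COM = 0.3635


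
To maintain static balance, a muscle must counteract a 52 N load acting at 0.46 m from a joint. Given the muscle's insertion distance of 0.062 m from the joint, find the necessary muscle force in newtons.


F_muscle = W * d_load / d_muscle
F_muscle = 52 * 0.46 / 0.062
Numerator = 23.9200
F_muscle = 385.8065


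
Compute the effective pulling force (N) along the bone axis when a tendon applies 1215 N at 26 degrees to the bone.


F_eff = F_tendon * cos(theta)
theta = 26 deg = 0.4538 rad
cos(theta) = 0.8988
F_eff = 1215 * 0.8988
F_eff = 1092.0348


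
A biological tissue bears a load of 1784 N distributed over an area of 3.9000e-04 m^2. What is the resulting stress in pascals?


stress = F / A
stress = 1784 / 3.9000e-04
stress = 4.5744e+06


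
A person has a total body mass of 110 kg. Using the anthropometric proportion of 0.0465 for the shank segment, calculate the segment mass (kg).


m_segment = body_mass * fraction
m_segment = 110 * 0.0465
m_segment = 5.1150


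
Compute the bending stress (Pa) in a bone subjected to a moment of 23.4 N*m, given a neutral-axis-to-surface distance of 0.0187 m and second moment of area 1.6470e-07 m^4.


sigma = M * c / I
sigma = 23.4 * 0.0187 / 1.6470e-07
M * c = 0.4376
sigma = 2.6568e+06


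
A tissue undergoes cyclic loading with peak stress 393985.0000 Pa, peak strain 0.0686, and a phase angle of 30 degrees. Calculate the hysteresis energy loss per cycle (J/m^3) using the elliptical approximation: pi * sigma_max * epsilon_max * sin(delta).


E_loss = pi * sigma_max * epsilon_max * sin(delta)
delta = 30 deg = 0.5236 rad
sin(delta) = 0.5000
E_loss = pi * 393985.0000 * 0.0686 * 0.5000
E_loss = 42454.4951


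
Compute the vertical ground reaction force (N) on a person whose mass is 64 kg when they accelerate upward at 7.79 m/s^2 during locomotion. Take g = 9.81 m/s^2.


GRF = m * (g + a)
GRF = 64 * (9.81 + 7.79)
GRF = 64 * 17.6000
GRF = 1126.4000


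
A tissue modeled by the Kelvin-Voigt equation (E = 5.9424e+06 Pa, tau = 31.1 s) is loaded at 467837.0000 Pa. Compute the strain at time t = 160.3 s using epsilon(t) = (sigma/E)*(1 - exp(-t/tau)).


epsilon(t) = (sigma/E) * (1 - exp(-t/tau))
sigma/E = 467837.0000 / 5.9424e+06 = 0.0787
exp(-t/tau) = exp(-160.3 / 31.1) = 0.0058
epsilon = 0.0787 * (1 - 0.0058)
epsilon = 0.0783


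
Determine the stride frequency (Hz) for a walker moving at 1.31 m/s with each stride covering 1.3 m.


f = v / stride_length
f = 1.31 / 1.3
f = 1.0077


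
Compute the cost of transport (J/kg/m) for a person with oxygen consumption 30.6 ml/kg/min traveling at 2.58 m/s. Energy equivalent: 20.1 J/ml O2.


Power per kg = VO2 * 20.1 / 60
Power per kg = 30.6 * 20.1 / 60 = 10.2510 W/kg
Cost = power_per_kg / speed
Cost = 10.2510 / 2.58
Cost = 3.9733


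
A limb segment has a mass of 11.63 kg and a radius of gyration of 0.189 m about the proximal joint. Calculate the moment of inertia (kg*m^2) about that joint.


I = m * k^2
I = 11.63 * 0.189^2
k^2 = 0.0357
I = 0.4154


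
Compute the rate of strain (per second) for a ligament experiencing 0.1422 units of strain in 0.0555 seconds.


strain_rate = delta_strain / delta_t
strain_rate = 0.1422 / 0.0555
strain_rate = 2.5622


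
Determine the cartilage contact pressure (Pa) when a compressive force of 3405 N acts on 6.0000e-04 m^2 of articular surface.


P = F / A
P = 3405 / 6.0000e-04
P = 5.6750e+06


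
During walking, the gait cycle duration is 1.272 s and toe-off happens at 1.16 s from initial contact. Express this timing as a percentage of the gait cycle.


pct = (event_time / cycle_time) * 100
pct = (1.16 / 1.272) * 100
ratio = 0.9119
pct = 91.1950


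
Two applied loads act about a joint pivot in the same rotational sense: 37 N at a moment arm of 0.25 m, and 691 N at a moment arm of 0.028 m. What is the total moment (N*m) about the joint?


M = F1 * d1 + F2 * d2
M = 37 * 0.25 + 691 * 0.028
M = 9.2500 + 19.3480
M = 28.5980


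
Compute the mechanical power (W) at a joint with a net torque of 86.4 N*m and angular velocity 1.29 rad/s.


P = M * omega
P = 86.4 * 1.29
P = 111.4560


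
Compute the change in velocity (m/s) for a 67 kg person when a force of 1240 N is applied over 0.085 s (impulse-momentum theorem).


J = F * dt = 1240 * 0.085 = 105.4000 N*s
delta_v = J / m
delta_v = 105.4000 / 67
delta_v = 1.5731


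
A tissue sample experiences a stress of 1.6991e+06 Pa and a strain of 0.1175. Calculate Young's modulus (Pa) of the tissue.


E = stress / strain
E = 1.6991e+06 / 0.1175
E = 1.4460e+07


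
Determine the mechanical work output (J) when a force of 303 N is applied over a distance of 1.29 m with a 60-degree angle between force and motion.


W = F * d * cos(theta)
theta = 60 deg = 1.0472 rad
cos(theta) = 0.5000
W = 303 * 1.29 * 0.5000
W = 195.4350


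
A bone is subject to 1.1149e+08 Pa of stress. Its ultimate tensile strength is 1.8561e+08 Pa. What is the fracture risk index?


FRI = applied / ultimate
FRI = 1.1149e+08 / 1.8561e+08
FRI = 0.6007


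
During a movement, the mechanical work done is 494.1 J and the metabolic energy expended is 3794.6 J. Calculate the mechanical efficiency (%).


eta = (W_mech / E_meta) * 100
eta = (494.1 / 3794.6) * 100
ratio = 0.1302
eta = 13.0211


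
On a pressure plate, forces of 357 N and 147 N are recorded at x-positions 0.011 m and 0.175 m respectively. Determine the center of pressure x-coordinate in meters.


COP_x = (F1*x1 + F2*x2) / (F1 + F2)
COP_x = (357*0.011 + 147*0.175) / (357 + 147)
Numerator = 29.6520
Denominator = 504
COP_x = 0.0588


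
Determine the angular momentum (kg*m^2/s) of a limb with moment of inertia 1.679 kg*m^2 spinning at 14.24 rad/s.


L = I * omega
L = 1.679 * 14.24
L = 23.9090


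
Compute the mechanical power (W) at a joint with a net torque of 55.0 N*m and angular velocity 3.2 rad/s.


P = M * omega
P = 55.0 * 3.2
P = 176.0000


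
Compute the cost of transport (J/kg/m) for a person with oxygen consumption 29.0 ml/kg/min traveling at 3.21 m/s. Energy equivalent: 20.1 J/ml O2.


Power per kg = VO2 * 20.1 / 60
Power per kg = 29.0 * 20.1 / 60 = 9.7150 W/kg
Cost = power_per_kg / speed
Cost = 9.7150 / 3.21
Cost = 3.0265


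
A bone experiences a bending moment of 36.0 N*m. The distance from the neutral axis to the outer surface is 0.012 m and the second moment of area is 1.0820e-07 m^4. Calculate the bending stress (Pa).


sigma = M * c / I
sigma = 36.0 * 0.012 / 1.0820e-07
M * c = 0.4320
sigma = 3.9926e+06


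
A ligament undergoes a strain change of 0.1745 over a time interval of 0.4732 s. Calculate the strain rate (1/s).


strain_rate = delta_strain / delta_t
strain_rate = 0.1745 / 0.4732
strain_rate = 0.3688


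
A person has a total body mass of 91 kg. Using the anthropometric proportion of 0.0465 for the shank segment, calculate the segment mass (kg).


m_segment = body_mass * fraction
m_segment = 91 * 0.0465
m_segment = 4.2315


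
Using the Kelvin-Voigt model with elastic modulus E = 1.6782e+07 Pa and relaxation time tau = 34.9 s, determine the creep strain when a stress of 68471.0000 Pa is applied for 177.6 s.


epsilon(t) = (sigma/E) * (1 - exp(-t/tau))
sigma/E = 68471.0000 / 1.6782e+07 = 0.0041
exp(-t/tau) = exp(-177.6 / 34.9) = 0.0062
epsilon = 0.0041 * (1 - 0.0062)
epsilon = 0.0041


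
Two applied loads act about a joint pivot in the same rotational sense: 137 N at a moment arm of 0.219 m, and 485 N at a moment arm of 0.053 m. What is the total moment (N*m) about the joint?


M = F1 * d1 + F2 * d2
M = 137 * 0.219 + 485 * 0.053
M = 30.0030 + 25.7050
M = 55.7080


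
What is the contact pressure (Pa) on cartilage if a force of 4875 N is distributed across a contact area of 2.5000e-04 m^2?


P = F / A
P = 4875 / 2.5000e-04
P = 1.9500e+07


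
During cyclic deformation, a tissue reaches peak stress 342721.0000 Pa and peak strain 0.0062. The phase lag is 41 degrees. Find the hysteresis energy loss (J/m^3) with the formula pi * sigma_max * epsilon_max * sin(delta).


E_loss = pi * sigma_max * epsilon_max * sin(delta)
delta = 41 deg = 0.7156 rad
sin(delta) = 0.6561
E_loss = pi * 342721.0000 * 0.0062 * 0.6561
E_loss = 4379.5067


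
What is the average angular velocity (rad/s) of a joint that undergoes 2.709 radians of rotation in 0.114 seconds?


omega = delta_theta / delta_t
omega = 2.709 / 0.114
omega = 23.7632


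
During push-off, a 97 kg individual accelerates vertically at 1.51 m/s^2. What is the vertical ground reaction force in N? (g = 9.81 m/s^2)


GRF = m * (g + a)
GRF = 97 * (9.81 + 1.51)
GRF = 97 * 11.3200
GRF = 1098.0400


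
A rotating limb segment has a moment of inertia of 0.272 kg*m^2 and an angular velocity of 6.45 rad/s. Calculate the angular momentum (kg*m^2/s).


L = I * omega
L = 0.272 * 6.45
L = 1.7544


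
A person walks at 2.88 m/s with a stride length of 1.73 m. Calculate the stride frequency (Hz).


f = v / stride_length
f = 2.88 / 1.73
f = 1.6647


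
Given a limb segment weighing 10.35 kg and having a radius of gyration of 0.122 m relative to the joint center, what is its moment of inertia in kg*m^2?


I = m * k^2
I = 10.35 * 0.122^2
k^2 = 0.0149
I = 0.1540


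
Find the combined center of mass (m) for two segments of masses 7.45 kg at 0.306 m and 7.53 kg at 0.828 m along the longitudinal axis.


COM = (m1*x1 + m2*x2) / (m1 + m2)
COM = (7.45*0.306 + 7.53*0.828) / (7.45 + 7.53)
Numerator = 8.5145
Denominator = 14.9800
COM = 0.5684


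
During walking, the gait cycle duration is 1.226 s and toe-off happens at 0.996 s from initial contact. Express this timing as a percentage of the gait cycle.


pct = (event_time / cycle_time) * 100
pct = (0.996 / 1.226) * 100
ratio = 0.8124
pct = 81.2398


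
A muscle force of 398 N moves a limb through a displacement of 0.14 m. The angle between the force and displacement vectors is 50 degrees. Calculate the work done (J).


W = F * d * cos(theta)
theta = 50 deg = 0.8727 rad
cos(theta) = 0.6428
W = 398 * 0.14 * 0.6428
W = 35.8161


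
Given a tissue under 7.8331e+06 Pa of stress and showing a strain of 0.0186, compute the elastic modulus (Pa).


E = stress / strain
E = 7.8331e+06 / 0.0186
E = 4.2113e+08


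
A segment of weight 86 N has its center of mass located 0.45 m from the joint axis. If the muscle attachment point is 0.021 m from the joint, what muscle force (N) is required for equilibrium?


F_muscle = W * d_load / d_muscle
F_muscle = 86 * 0.45 / 0.021
Numerator = 38.7000
F_muscle = 1842.8571


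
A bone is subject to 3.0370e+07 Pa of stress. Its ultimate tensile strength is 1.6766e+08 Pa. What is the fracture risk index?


FRI = applied / ultimate
FRI = 3.0370e+07 / 1.6766e+08
FRI = 0.1811


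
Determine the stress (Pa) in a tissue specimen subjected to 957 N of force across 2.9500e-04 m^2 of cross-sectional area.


stress = F / A
stress = 957 / 2.9500e-04
stress = 3.2441e+06


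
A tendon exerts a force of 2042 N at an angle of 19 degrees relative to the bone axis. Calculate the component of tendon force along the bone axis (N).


F_eff = F_tendon * cos(theta)
theta = 19 deg = 0.3316 rad
cos(theta) = 0.9455
F_eff = 2042 * 0.9455
F_eff = 1930.7489


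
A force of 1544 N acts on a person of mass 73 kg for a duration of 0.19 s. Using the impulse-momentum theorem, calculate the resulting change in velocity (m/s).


J = F * dt = 1544 * 0.19 = 293.3600 N*s
delta_v = J / m
delta_v = 293.3600 / 73
delta_v = 4.0186


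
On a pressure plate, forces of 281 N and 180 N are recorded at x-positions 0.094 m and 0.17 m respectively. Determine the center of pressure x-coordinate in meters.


COP_x = (F1*x1 + F2*x2) / (F1 + F2)
COP_x = (281*0.094 + 180*0.17) / (281 + 180)
Numerator = 57.0140
Denominator = 461
COP_x = 0.1237


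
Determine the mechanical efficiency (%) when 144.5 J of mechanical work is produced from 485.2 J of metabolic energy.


eta = (W_mech / E_meta) * 100
eta = (144.5 / 485.2) * 100
ratio = 0.2978
eta = 29.7815


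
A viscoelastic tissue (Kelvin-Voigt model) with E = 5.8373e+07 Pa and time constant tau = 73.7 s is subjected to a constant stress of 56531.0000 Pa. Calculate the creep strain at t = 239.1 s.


epsilon(t) = (sigma/E) * (1 - exp(-t/tau))
sigma/E = 56531.0000 / 5.8373e+07 = 9.6844e-04
exp(-t/tau) = exp(-239.1 / 73.7) = 0.0390
epsilon = 9.6844e-04 * (1 - 0.0390)
epsilon = 9.3068e-04


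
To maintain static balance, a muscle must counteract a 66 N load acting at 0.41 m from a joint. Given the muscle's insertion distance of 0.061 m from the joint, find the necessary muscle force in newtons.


F_muscle = W * d_load / d_muscle
F_muscle = 66 * 0.41 / 0.061
Numerator = 27.0600
F_muscle = 443.6066


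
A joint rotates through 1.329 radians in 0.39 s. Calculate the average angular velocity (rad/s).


omega = delta_theta / delta_t
omega = 1.329 / 0.39
omega = 3.4077


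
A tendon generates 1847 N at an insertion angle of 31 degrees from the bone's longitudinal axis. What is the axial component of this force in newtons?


F_eff = F_tendon * cos(theta)
theta = 31 deg = 0.5411 rad
cos(theta) = 0.8572
F_eff = 1847 * 0.8572
F_eff = 1583.1880


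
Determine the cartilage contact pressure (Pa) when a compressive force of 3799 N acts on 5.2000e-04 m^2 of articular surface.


P = F / A
P = 3799 / 5.2000e-04
P = 7.3058e+06


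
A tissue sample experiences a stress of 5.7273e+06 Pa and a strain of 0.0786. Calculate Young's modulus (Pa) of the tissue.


E = stress / strain
E = 5.7273e+06 / 0.0786
E = 7.2866e+07


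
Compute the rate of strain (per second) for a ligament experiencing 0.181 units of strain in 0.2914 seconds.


strain_rate = delta_strain / delta_t
strain_rate = 0.181 / 0.2914
strain_rate = 0.6211


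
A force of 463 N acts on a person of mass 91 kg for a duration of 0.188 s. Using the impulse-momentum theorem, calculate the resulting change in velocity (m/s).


J = F * dt = 463 * 0.188 = 87.0440 N*s
delta_v = J / m
delta_v = 87.0440 / 91
delta_v = 0.9565


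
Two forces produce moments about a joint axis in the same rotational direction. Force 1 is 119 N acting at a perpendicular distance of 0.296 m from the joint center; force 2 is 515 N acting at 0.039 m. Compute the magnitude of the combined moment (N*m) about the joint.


M = F1 * d1 + F2 * d2
M = 119 * 0.296 + 515 * 0.039
M = 35.2240 + 20.0850
M = 55.3090


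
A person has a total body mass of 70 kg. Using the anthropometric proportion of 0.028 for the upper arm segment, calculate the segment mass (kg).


m_segment = body_mass * fraction
m_segment = 70 * 0.028
m_segment = 1.9600


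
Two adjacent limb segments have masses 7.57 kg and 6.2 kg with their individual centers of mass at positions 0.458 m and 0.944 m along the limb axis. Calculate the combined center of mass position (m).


COM = (m1*x1 + m2*x2) / (m1 + m2)
COM = (7.57*0.458 + 6.2*0.944) / (7.57 + 6.2)
Numerator = 9.3199
Denominator = 13.7700
COM = 0.6768


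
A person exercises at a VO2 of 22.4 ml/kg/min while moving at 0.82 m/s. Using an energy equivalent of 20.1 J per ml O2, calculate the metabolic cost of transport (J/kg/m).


Power per kg = VO2 * 20.1 / 60
Power per kg = 22.4 * 20.1 / 60 = 7.5040 W/kg
Cost = power_per_kg / speed
Cost = 7.5040 / 0.82
Cost = 9.1512


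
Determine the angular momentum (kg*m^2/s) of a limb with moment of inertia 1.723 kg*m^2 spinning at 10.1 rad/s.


L = I * omega
L = 1.723 * 10.1
L = 17.4023


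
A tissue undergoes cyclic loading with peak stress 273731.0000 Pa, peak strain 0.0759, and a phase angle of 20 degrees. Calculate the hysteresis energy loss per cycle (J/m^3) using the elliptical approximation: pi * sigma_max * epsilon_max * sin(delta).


E_loss = pi * sigma_max * epsilon_max * sin(delta)
delta = 20 deg = 0.3491 rad
sin(delta) = 0.3420
E_loss = pi * 273731.0000 * 0.0759 * 0.3420
E_loss = 22323.7586


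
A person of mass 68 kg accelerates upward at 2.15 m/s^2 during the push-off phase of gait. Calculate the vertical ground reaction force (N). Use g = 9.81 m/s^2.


GRF = m * (g + a)
GRF = 68 * (9.81 + 2.15)
GRF = 68 * 11.9600
GRF = 813.2800


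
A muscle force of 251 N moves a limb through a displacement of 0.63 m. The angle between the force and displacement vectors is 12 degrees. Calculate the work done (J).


W = F * d * cos(theta)
theta = 12 deg = 0.2094 rad
cos(theta) = 0.9781
W = 251 * 0.63 * 0.9781
W = 154.6745


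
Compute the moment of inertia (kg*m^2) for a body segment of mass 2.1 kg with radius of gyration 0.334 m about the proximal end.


I = m * k^2
I = 2.1 * 0.334^2
k^2 = 0.1116
I = 0.2343


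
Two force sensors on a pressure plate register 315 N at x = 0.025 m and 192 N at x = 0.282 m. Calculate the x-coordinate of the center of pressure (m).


COP_x = (F1*x1 + F2*x2) / (F1 + F2)
COP_x = (315*0.025 + 192*0.282) / (315 + 192)
Numerator = 62.0190
Denominator = 507
COP_x = 0.1223


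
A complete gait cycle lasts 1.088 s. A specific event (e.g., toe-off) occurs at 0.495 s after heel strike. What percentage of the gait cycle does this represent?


pct = (event_time / cycle_time) * 100
pct = (0.495 / 1.088) * 100
ratio = 0.4550
pct = 45.4963


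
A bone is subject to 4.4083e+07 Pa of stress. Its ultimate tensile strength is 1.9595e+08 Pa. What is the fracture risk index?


FRI = applied / ultimate
FRI = 4.4083e+07 / 1.9595e+08
FRI = 0.2250


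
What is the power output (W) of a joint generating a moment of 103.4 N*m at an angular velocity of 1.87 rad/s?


P = M * omega
P = 103.4 * 1.87
P = 193.3580


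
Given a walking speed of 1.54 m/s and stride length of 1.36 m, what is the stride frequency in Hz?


f = v / stride_length
f = 1.54 / 1.36
f = 1.1324


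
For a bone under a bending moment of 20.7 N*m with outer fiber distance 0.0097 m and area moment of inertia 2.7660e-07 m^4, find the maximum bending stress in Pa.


sigma = M * c / I
sigma = 20.7 * 0.0097 / 2.7660e-07
M * c = 0.2008
sigma = 725921.9089


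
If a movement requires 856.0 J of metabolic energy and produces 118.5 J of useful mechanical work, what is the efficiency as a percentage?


eta = (W_mech / E_meta) * 100
eta = (118.5 / 856.0) * 100
ratio = 0.1384
eta = 13.8435


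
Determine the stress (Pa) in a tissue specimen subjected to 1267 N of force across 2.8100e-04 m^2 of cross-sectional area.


stress = F / A
stress = 1267 / 2.8100e-04
stress = 4.5089e+06


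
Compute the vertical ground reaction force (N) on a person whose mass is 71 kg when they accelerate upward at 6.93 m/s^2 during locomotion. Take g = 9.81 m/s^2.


GRF = m * (g + a)
GRF = 71 * (9.81 + 6.93)
GRF = 71 * 16.7400
GRF = 1188.5400


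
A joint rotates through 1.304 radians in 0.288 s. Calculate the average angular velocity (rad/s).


omega = delta_theta / delta_t
omega = 1.304 / 0.288
omega = 4.5278


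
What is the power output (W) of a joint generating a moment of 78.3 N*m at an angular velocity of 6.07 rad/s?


P = M * omega
P = 78.3 * 6.07
P = 475.2810


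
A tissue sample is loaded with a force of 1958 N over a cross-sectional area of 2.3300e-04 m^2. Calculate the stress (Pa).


stress = F / A
stress = 1958 / 2.3300e-04
stress = 8.4034e+06


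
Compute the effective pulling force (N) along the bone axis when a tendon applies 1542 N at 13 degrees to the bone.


F_eff = F_tendon * cos(theta)
theta = 13 deg = 0.2269 rad
cos(theta) = 0.9744
F_eff = 1542 * 0.9744
F_eff = 1502.4786


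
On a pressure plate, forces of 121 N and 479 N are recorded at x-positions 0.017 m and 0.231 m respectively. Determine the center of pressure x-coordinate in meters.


COP_x = (F1*x1 + F2*x2) / (F1 + F2)
COP_x = (121*0.017 + 479*0.231) / (121 + 479)
Numerator = 112.7060
Denominator = 600
COP_x = 0.1878


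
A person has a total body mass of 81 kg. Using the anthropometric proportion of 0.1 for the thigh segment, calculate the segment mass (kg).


m_segment = body_mass * fraction
m_segment = 81 * 0.1
m_segment = 8.1000


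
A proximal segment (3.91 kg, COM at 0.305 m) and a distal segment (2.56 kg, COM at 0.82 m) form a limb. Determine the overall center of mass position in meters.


COM = (m1*x1 + m2*x2) / (m1 + m2)
COM = (3.91*0.305 + 2.56*0.82) / (3.91 + 2.56)
Numerator = 3.2917
Denominator = 6.4700
COM = 0.5088


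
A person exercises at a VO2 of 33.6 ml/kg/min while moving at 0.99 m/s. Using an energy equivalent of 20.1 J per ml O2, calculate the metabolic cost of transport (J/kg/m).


Power per kg = VO2 * 20.1 / 60
Power per kg = 33.6 * 20.1 / 60 = 11.2560 W/kg
Cost = power_per_kg / speed
Cost = 11.2560 / 0.99
Cost = 11.3697


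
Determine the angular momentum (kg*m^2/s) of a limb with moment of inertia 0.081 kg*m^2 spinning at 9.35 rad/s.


L = I * omega
L = 0.081 * 9.35
L = 0.7573


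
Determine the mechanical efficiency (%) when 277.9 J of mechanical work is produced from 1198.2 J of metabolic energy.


eta = (W_mech / E_meta) * 100
eta = (277.9 / 1198.2) * 100
ratio = 0.2319
eta = 23.1931


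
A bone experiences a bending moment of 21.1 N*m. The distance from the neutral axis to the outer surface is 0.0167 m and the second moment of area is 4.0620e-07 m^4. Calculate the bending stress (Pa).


sigma = M * c / I
sigma = 21.1 * 0.0167 / 4.0620e-07
M * c = 0.3524
sigma = 867479.0743


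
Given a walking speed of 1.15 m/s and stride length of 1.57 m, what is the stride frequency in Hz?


f = v / stride_length
f = 1.15 / 1.57
f = 0.7325


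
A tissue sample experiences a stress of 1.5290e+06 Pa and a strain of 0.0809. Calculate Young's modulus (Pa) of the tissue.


E = stress / strain
E = 1.5290e+06 / 0.0809
E = 1.8900e+07


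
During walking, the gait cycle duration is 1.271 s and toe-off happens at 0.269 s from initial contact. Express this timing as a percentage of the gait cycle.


pct = (event_time / cycle_time) * 100
pct = (0.269 / 1.271) * 100
ratio = 0.2116
pct = 21.1644


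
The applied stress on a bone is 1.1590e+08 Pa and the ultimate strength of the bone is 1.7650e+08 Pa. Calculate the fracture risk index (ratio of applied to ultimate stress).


FRI = applied / ultimate
FRI = 1.1590e+08 / 1.7650e+08
FRI = 0.6567


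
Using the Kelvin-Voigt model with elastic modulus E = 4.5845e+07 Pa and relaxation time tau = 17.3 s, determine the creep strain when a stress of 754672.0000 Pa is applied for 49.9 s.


epsilon(t) = (sigma/E) * (1 - exp(-t/tau))
sigma/E = 754672.0000 / 4.5845e+07 = 0.0165
exp(-t/tau) = exp(-49.9 / 17.3) = 0.0559
epsilon = 0.0165 * (1 - 0.0559)
epsilon = 0.0155


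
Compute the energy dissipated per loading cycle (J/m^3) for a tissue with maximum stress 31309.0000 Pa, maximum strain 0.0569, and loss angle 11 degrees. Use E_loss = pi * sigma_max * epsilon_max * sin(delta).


E_loss = pi * sigma_max * epsilon_max * sin(delta)
delta = 11 deg = 0.1920 rad
sin(delta) = 0.1908
E_loss = pi * 31309.0000 * 0.0569 * 0.1908
E_loss = 1067.8990


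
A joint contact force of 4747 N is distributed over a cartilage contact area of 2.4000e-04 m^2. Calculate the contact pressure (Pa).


P = F / A
P = 4747 / 2.4000e-04
P = 1.9779e+07


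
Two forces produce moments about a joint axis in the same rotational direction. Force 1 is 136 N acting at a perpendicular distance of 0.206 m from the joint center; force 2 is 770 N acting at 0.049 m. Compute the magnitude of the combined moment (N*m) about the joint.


M = F1 * d1 + F2 * d2
M = 136 * 0.206 + 770 * 0.049
M = 28.0160 + 37.7300
M = 65.7460


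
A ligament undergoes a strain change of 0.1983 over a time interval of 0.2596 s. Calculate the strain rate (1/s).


strain_rate = delta_strain / delta_t
strain_rate = 0.1983 / 0.2596
strain_rate = 0.7639


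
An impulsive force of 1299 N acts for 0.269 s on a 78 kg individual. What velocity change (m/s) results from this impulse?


J = F * dt = 1299 * 0.269 = 349.4310 N*s
delta_v = J / m
delta_v = 349.4310 / 78
delta_v = 4.4799


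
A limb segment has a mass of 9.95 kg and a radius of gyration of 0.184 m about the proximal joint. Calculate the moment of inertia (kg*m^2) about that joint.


I = m * k^2
I = 9.95 * 0.184^2
k^2 = 0.0339
I = 0.3369


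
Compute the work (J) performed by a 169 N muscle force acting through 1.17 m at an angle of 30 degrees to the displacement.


W = F * d * cos(theta)
theta = 30 deg = 0.5236 rad
cos(theta) = 0.8660
W = 169 * 1.17 * 0.8660
W = 171.2392


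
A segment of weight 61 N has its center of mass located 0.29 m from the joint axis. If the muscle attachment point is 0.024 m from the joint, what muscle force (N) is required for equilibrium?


F_muscle = W * d_load / d_muscle
F_muscle = 61 * 0.29 / 0.024
Numerator = 17.6900
F_muscle = 737.0833


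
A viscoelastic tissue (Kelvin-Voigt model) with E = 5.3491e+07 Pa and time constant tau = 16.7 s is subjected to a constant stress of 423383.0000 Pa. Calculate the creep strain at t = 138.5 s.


epsilon(t) = (sigma/E) * (1 - exp(-t/tau))
sigma/E = 423383.0000 / 5.3491e+07 = 0.0079
exp(-t/tau) = exp(-138.5 / 16.7) = 2.5016e-04
epsilon = 0.0079 * (1 - 2.5016e-04)
epsilon = 0.0079


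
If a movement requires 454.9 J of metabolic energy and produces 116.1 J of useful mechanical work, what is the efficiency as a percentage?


eta = (W_mech / E_meta) * 100
eta = (116.1 / 454.9) * 100
ratio = 0.2552
eta = 25.5221


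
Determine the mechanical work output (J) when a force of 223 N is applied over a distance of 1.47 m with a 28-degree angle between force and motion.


W = F * d * cos(theta)
theta = 28 deg = 0.4887 rad
cos(theta) = 0.8829
W = 223 * 1.47 * 0.8829
W = 289.4391


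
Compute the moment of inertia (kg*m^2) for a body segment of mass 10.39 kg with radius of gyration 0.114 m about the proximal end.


I = m * k^2
I = 10.39 * 0.114^2
k^2 = 0.0130
I = 0.1350


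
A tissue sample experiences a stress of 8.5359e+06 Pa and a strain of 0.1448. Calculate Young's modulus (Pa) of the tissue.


E = stress / strain
E = 8.5359e+06 / 0.1448
E = 5.8950e+07


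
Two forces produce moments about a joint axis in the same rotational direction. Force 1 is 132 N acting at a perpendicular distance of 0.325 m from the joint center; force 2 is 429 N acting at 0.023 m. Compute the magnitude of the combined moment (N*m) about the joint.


M = F1 * d1 + F2 * d2
M = 132 * 0.325 + 429 * 0.023
M = 42.9000 + 9.8670
M = 52.7670


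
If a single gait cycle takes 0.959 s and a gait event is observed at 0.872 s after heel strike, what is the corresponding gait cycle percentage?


pct = (event_time / cycle_time) * 100
pct = (0.872 / 0.959) * 100
ratio = 0.9093
pct = 90.9281


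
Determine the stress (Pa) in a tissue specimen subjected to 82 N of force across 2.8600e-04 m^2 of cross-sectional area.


stress = F / A
stress = 82 / 2.8600e-04
stress = 286713.2867


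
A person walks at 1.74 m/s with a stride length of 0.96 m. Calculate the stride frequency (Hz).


f = v / stride_length
f = 1.74 / 0.96
f = 1.8125


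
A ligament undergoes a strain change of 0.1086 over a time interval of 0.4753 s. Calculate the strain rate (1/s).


strain_rate = delta_strain / delta_t
strain_rate = 0.1086 / 0.4753
strain_rate = 0.2285


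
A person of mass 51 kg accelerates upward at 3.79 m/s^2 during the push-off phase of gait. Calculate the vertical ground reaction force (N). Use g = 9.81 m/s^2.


GRF = m * (g + a)
GRF = 51 * (9.81 + 3.79)
GRF = 51 * 13.6000
GRF = 693.6000


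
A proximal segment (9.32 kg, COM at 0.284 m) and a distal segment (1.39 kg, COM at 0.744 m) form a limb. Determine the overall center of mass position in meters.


COM = (m1*x1 + m2*x2) / (m1 + m2)
COM = (9.32*0.284 + 1.39*0.744) / (9.32 + 1.39)
Numerator = 3.6810
Denominator = 10.7100
COM = 0.3437


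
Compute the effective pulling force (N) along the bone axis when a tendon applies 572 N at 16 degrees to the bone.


F_eff = F_tendon * cos(theta)
theta = 16 deg = 0.2793 rad
cos(theta) = 0.9613
F_eff = 572 * 0.9613
F_eff = 549.8417


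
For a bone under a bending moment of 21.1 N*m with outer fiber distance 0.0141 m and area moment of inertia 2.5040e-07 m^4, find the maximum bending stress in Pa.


sigma = M * c / I
sigma = 21.1 * 0.0141 / 2.5040e-07
M * c = 0.2975
sigma = 1.1881e+06


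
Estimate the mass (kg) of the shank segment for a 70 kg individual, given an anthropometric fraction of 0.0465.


m_segment = body_mass * fraction
m_segment = 70 * 0.0465
m_segment = 3.2550


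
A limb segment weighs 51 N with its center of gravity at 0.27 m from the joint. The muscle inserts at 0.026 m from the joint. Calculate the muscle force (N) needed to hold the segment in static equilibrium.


F_muscle = W * d_load / d_muscle
F_muscle = 51 * 0.27 / 0.026
Numerator = 13.7700
F_muscle = 529.6154


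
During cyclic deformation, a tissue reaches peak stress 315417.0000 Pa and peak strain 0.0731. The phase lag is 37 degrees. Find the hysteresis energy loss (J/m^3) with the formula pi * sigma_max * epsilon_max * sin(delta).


E_loss = pi * sigma_max * epsilon_max * sin(delta)
delta = 37 deg = 0.6458 rad
sin(delta) = 0.6018
E_loss = pi * 315417.0000 * 0.0731 * 0.6018
E_loss = 43592.8609
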